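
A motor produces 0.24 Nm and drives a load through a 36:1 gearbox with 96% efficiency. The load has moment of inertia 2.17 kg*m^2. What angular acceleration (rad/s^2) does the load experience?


tau_out = tau_motor * N * eta
= 0.24 * 36 * 0.96 = 8.2944 Nm
alpha = tau_out / I = 8.2944 / 2.17
= 3.8223 rad/s^2


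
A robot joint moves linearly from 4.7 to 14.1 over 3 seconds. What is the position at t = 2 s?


s = t/T = 2/3 = 0.6667
p(t) = p0 + (pf-p0)*s
= 4.7 + (14.1 - 4.7) * 0.6667
= 10.9667


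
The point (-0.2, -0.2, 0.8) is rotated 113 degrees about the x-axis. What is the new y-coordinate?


Rotation about x-axis: y' = y*cos(theta) - z*sin(theta)
= -0.2 * -0.3907 - 0.8 * 0.9205
= -0.6583


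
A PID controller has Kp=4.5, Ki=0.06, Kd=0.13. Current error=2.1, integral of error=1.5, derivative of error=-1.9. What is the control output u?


u = Kp*e + Ki*int(e) + Kd*de/dt
= 4.5*2.1 + 0.06*1.5 + 0.13*(-1.9)
= 9.45 + 0.09 + -0.247
= 9.293


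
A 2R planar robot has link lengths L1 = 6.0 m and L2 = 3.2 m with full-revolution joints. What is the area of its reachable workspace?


r_max = L1 + L2 = 9.2 m
r_min = |L1 - L2| = 2.8 m
Area = pi*(r_max^2 - r_min^2)
= pi*(84.64 - 7.84)
= pi * 76.8
= 241.2743 m^2


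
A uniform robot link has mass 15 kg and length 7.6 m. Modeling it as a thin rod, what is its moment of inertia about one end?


I = (1/3) * m * L^2
= (1/3) * 15 * 7.6^2
= 0.333333 * 15 * 57.76
= 288.8 kg*m^2


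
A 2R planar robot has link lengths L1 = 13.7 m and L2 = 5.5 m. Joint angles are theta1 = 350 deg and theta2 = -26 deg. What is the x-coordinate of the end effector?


Convert angles to radians: theta1 = 6.1087, theta2 = -0.4538
x = L1*cos(theta1) + L2*cos(theta1+theta2)
x = 13.4919 + 4.4496
x = 17.9415


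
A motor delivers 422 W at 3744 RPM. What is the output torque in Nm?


omega = 3744 * 2*pi/60 = 392.0708 rad/s
tau = P / omega = 422 / 392.0708
= 1.0763 Nm


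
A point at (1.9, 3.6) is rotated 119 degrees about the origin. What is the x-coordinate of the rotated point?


x' = x*cos(theta) - y*sin(theta)
cos(119 deg) = -0.4848, sin(119 deg) = 0.8746
x' = 1.9 * -0.4848 - 3.6 * 0.8746
= -0.9211 - 3.1486
= -4.0698


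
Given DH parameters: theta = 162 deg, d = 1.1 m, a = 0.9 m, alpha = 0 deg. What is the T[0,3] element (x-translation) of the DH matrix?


T[0,3] = a * cos(theta)
= 0.9 * cos(162 deg)
= 0.9 * -0.9511
= -0.856


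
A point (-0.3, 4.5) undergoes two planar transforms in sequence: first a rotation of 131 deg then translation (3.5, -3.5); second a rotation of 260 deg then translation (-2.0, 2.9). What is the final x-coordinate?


After transform 1:
x1 = cos(131)*-0.3 - sin(131)*4.5 + 3.5 = 0.3006
y1 = sin(131)*-0.3 + cos(131)*4.5 + -3.5 = -6.6787
After transform 2:
x2 = cos(260)*0.3006 - sin(260)*-6.6787 + -2.0
= -8.6294


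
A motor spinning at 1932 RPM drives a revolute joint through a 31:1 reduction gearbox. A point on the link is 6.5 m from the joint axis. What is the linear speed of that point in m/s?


omega_motor = 1932 * 2*pi/60 = 202.3186 rad/s
omega_joint = omega_motor / 31 = 6.5264 rad/s
v = omega_joint * r = 6.5264 * 6.5
= 42.4216 m/s


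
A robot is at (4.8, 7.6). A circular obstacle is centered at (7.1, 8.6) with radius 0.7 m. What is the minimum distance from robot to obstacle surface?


center_dist = sqrt((4.8-7.1)^2 + (7.6-8.6)^2)
= sqrt(5.29 + 1.0)
= 2.508
min_dist = center_dist - radius = 2.508 - 0.7 = 1.808 m


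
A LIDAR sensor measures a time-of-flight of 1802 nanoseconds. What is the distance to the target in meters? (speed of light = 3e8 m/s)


tof = 1802 ns = 1.802e-06 s
dist = c * tof / 2
= 3e8 * 1.802e-06 / 2
= 270.3 m


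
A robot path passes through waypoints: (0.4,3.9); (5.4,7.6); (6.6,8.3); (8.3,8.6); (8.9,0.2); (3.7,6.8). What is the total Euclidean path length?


Segment lengths:
  seg1 = sqrt((5.0)^2 + (3.7)^2) = 6.2201
  seg2 = sqrt((1.2)^2 + (0.7)^2) = 1.3892
  seg3 = sqrt((1.7)^2 + (0.3)^2) = 1.7263
  seg4 = sqrt((0.6)^2 + (-8.4)^2) = 8.4214
  seg5 = sqrt((-5.2)^2 + (6.6)^2) = 8.4024
Total = 26.1594


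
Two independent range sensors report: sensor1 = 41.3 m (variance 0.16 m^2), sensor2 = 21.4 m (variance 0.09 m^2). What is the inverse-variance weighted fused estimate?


w1 = (1/var1) / (1/var1 + 1/var2)
   = 6.25 / (6.25 + 11.1111) = 0.36
w2 = 1 - w1 = 0.64
fused = w1*s1 + w2*s2 = 14.868 + 13.696
= 28.564 m


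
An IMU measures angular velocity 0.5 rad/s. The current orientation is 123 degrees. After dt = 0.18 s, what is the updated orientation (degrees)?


delta_theta = w * dt = 0.5 * 0.18 = 0.09 rad
= 5.1566 deg
theta_new = 123 + 5.1566 = 128.1566 deg


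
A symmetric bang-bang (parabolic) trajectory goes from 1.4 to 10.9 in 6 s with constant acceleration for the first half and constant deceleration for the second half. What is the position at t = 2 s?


Symmetric rest-to-rest: each phase covers (pf-p0)/2 in time T/2. 0.5*a*(T/2)^2 = (pf-p0)/2 => a = 4*(pf-p0)/T^2
a = 4*(10.9-1.4)/6^2 = 1.0556
t = 2 is in the acceleration phase (t <= T/2).
p = p0 + 0.5*a*t^2 = 1.4 + 0.5*1.0556*2^2
= 3.5111


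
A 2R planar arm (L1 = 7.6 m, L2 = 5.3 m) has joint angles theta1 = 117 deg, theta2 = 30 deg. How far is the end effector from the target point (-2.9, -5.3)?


End effector via forward kinematics:
x = L1*cos(t1) + L2*cos(t1+t2) = -7.8953
y = L1*sin(t1) + L2*sin(t1+t2) = 9.6582
Distance to target:
d = sqrt((-2.9 - -7.8953)^2 + (-5.3 - 9.6582)^2)
= sqrt(24.9528 + 223.7488)
= 15.7703 m


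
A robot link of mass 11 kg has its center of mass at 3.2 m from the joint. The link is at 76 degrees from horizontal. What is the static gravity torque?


tau = m*g*L*cos(angle)
= 11 * 9.81 * 3.2 * cos(76 deg)
= 11 * 9.81 * 3.2 * 0.2419
= 83.5385 Nm


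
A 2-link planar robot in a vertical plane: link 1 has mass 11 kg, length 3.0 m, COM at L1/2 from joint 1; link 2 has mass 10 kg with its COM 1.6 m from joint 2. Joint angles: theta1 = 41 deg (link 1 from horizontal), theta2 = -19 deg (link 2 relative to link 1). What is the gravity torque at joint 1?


Horizontal distance from joint 1 to link-1 COM:
  x_c1 = (L1/2)*cos(t1) = 1.5 * 0.7547 = 1.1321 m
Horizontal distance from joint 1 to link-2 COM:
  x_c2 = L1*cos(t1) + Lc2*cos(t1+t2)
       = 3.0*0.7547 + 1.6*0.9272 = 3.7476 m
tau1 = m1*g*x_c1 + m2*g*x_c2
     = 11*9.81*1.1321 + 10*9.81*3.7476
     = 122.1611 + 367.6418
     = 489.8029 Nm


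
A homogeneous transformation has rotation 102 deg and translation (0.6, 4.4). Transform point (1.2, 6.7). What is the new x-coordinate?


x' = cos(theta)*px - sin(theta)*py + tx
= -0.2079*1.2 - 0.9781*6.7 + 0.6
= -6.2031


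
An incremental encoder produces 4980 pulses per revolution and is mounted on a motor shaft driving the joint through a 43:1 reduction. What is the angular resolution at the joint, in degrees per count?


counts per rev = 4980
effective counts at joint = 4980 * 43 = 214140
resolution = 360 / 214140
= 0.0017 deg/count


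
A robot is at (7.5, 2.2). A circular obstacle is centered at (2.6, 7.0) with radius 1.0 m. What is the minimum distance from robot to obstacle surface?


center_dist = sqrt((7.5-2.6)^2 + (2.2-7.0)^2)
= sqrt(24.01 + 23.04)
= 6.8593
min_dist = center_dist - radius = 6.8593 - 1.0 = 5.8593 m


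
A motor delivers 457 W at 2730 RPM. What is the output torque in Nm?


omega = 2730 * 2*pi/60 = 285.8849 rad/s
tau = P / omega = 457 / 285.8849
= 1.5985 Nm


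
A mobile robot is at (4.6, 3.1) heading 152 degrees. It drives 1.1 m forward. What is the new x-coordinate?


x_new = x0 + d*cos(theta)
= 4.6 + 1.1*cos(152)
= 4.6 + -0.9712
= 3.6288


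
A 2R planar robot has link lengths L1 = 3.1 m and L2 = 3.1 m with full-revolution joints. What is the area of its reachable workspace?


r_max = L1 + L2 = 6.2 m
r_min = |L1 - L2| = 0.0 m
Area = pi*(r_max^2 - r_min^2)
= pi*(38.44 - 0.0)
= pi * 38.44
= 120.7628 m^2


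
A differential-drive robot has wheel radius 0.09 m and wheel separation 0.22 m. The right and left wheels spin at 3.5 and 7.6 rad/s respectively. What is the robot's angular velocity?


vR = r*wR = 0.09*3.5 = 0.315 m/s
vL = r*wL = 0.09*7.6 = 0.684 m/s
v = (vR+vL)/2 = 0.4995 m/s
omega = (vR-vL)/L = -1.6773 rad/s
angular velocity = -1.6773 rad/s


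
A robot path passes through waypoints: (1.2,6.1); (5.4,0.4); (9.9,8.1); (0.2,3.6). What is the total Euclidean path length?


Segment lengths:
  seg1 = sqrt((4.2)^2 + (-5.7)^2) = 7.0803
  seg2 = sqrt((4.5)^2 + (7.7)^2) = 8.9185
  seg3 = sqrt((-9.7)^2 + (-4.5)^2) = 10.693
Total = 26.6918


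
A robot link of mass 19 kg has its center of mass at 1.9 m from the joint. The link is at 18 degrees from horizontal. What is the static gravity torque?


tau = m*g*L*cos(angle)
= 19 * 9.81 * 1.9 * cos(18 deg)
= 19 * 9.81 * 1.9 * 0.9511
= 336.8081 Nm


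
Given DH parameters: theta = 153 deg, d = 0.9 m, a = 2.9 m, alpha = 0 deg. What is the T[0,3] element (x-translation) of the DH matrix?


T[0,3] = a * cos(theta)
= 2.9 * cos(153 deg)
= 2.9 * -0.891
= -2.5839


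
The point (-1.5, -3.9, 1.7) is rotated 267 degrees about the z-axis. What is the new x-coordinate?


Rotation about z-axis: x' = x*cos(theta) - y*sin(theta)
= -1.5 * -0.0523 - -3.9 * -0.9986
= -3.8162


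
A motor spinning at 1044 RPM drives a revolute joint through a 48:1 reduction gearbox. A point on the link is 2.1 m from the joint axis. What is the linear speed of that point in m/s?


omega_motor = 1044 * 2*pi/60 = 109.3274 rad/s
omega_joint = omega_motor / 48 = 2.2777 rad/s
v = omega_joint * r = 2.2777 * 2.1
= 4.7831 m/s


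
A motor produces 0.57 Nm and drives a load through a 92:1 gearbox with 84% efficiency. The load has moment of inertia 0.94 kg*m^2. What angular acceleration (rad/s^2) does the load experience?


tau_out = tau_motor * N * eta
= 0.57 * 92 * 0.84 = 44.0496 Nm
alpha = tau_out / I = 44.0496 / 0.94
= 46.8613 rad/s^2


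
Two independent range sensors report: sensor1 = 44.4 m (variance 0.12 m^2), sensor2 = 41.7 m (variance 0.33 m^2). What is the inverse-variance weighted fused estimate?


w1 = (1/var1) / (1/var1 + 1/var2)
   = 8.3333 / (8.3333 + 3.0303) = 0.7333
w2 = 1 - w1 = 0.2667
fused = w1*s1 + w2*s2 = 32.56 + 11.12
= 43.68 m


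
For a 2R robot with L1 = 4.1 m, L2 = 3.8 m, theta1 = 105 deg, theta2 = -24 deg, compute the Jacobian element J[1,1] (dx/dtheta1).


J[1,1] = -L1*sin(t1) - L2*sin(t1+t2)
= -4.1*sin(105) - 3.8*sin(81)
= -7.7135


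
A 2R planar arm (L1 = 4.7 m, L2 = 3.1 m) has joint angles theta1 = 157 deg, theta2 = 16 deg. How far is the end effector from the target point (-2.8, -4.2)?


End effector via forward kinematics:
x = L1*cos(t1) + L2*cos(t1+t2) = -7.4033
y = L1*sin(t1) + L2*sin(t1+t2) = 2.2142
Distance to target:
d = sqrt((-2.8 - -7.4033)^2 + (-4.2 - 2.2142)^2)
= sqrt(21.1901 + 41.1424)
= 7.8951 m


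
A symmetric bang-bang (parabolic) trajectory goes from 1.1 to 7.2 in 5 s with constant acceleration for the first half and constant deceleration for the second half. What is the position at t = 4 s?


Symmetric rest-to-rest: each phase covers (pf-p0)/2 in time T/2. 0.5*a*(T/2)^2 = (pf-p0)/2 => a = 4*(pf-p0)/T^2
a = 4*(7.2-1.1)/5^2 = 0.976
t = 4 is in the deceleration phase (t > T/2).
p = pf - 0.5*a*(T-t)^2 = 7.2 - 0.5*0.976*1^2
= 6.712


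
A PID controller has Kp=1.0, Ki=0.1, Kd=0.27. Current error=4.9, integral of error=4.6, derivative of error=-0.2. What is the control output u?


u = Kp*e + Ki*int(e) + Kd*de/dt
= 1.0*4.9 + 0.1*4.6 + 0.27*(-0.2)
= 4.9 + 0.46 + -0.054
= 5.306


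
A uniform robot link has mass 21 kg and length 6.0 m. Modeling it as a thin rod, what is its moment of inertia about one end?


I = (1/3) * m * L^2
= (1/3) * 21 * 6.0^2
= 0.333333 * 21 * 36.0
= 252.0 kg*m^2


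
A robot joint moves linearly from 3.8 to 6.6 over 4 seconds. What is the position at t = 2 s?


s = t/T = 2/4 = 0.5
p(t) = p0 + (pf-p0)*s
= 3.8 + (6.6 - 3.8) * 0.5
= 5.2


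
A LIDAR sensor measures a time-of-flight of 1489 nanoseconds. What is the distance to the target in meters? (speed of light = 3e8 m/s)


tof = 1489 ns = 1.489e-06 s
dist = c * tof / 2
= 3e8 * 1.489e-06 / 2
= 223.35 m


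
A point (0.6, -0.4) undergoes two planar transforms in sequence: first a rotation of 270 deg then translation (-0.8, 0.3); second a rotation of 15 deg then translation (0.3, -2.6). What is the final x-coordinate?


After transform 1:
x1 = cos(270)*0.6 - sin(270)*-0.4 + -0.8 = -1.2
y1 = sin(270)*0.6 + cos(270)*-0.4 + 0.3 = -0.3
After transform 2:
x2 = cos(15)*-1.2 - sin(15)*-0.3 + 0.3
= -0.7815


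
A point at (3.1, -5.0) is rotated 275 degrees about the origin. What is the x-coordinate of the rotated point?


x' = x*cos(theta) - y*sin(theta)
cos(275 deg) = 0.0872, sin(275 deg) = -0.9962
x' = 3.1 * 0.0872 - -5.0 * -0.9962
= 0.2702 - 4.981
= -4.7108


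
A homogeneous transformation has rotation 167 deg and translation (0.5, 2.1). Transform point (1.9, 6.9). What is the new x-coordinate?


x' = cos(theta)*px - sin(theta)*py + tx
= -0.9744*1.9 - 0.225*6.9 + 0.5
= -2.9035


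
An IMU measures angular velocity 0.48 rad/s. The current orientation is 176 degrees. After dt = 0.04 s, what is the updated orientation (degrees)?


delta_theta = w * dt = 0.48 * 0.04 = 0.0192 rad
= 1.1001 deg
theta_new = 176 + 1.1001 = 177.1001 deg


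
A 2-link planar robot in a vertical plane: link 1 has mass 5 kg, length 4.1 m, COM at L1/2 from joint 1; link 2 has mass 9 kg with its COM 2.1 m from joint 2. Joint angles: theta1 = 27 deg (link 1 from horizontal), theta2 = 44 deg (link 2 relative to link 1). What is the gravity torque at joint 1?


Horizontal distance from joint 1 to link-1 COM:
  x_c1 = (L1/2)*cos(t1) = 2.05 * 0.891 = 1.8266 m
Horizontal distance from joint 1 to link-2 COM:
  x_c2 = L1*cos(t1) + Lc2*cos(t1+t2)
       = 4.1*0.891 + 2.1*0.3256 = 4.3368 m
tau1 = m1*g*x_c1 + m2*g*x_c2
     = 5*9.81*1.8266 + 9*9.81*4.3368
     = 89.5929 + 382.8978
     = 472.4908 Nm


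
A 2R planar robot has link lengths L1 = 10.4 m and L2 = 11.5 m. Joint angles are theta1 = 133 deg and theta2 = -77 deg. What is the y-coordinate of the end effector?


Convert angles to radians: theta1 = 2.3213, theta2 = -1.3439
y = L1*sin(theta1) + L2*sin(theta1+theta2)
y = 7.6061 + 9.5339
y = 17.14


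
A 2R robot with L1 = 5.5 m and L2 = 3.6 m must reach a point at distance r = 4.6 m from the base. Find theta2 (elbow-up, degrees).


cos(theta2) = (r^2 - L1^2 - L2^2) / (2*L1*L2)
cos(theta2) = (21.16 - 30.25 - 12.96) / 39.6
cos(theta2) = -0.556818
theta2 = 123.836 degrees


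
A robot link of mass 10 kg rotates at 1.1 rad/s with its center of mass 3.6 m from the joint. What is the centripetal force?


F = m * omega^2 * r
= 10 * 1.1^2 * 3.6
= 10 * 1.21 * 3.6
= 43.56 N


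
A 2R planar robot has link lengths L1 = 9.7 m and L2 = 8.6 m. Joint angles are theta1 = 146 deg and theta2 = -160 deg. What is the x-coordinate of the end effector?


Convert angles to radians: theta1 = 2.5482, theta2 = -2.7925
x = L1*cos(theta1) + L2*cos(theta1+theta2)
x = -8.0417 + 8.3445
x = 0.3029


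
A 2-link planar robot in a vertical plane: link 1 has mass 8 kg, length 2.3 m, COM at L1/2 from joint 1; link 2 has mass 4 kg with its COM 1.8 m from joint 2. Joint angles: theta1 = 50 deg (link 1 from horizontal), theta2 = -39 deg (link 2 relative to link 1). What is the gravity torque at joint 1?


Horizontal distance from joint 1 to link-1 COM:
  x_c1 = (L1/2)*cos(t1) = 1.15 * 0.6428 = 0.7392 m
Horizontal distance from joint 1 to link-2 COM:
  x_c2 = L1*cos(t1) + Lc2*cos(t1+t2)
       = 2.3*0.6428 + 1.8*0.9816 = 3.2453 m
tau1 = m1*g*x_c1 + m2*g*x_c2
     = 8*9.81*0.7392 + 4*9.81*3.2453
     = 58.0129 + 127.3472
     = 185.36 Nm


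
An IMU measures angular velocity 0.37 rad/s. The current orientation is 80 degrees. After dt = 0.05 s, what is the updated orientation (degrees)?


delta_theta = w * dt = 0.37 * 0.05 = 0.0185 rad
= 1.06 deg
theta_new = 80 + 1.06 = 81.06 deg


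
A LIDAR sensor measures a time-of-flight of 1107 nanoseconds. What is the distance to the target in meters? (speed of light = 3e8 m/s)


tof = 1107 ns = 1.107e-06 s
dist = c * tof / 2
= 3e8 * 1.107e-06 / 2
= 166.05 m


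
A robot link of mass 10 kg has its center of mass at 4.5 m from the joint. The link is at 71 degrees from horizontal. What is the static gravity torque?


tau = m*g*L*cos(angle)
= 10 * 9.81 * 4.5 * cos(71 deg)
= 10 * 9.81 * 4.5 * 0.3256
= 143.7221 Nm


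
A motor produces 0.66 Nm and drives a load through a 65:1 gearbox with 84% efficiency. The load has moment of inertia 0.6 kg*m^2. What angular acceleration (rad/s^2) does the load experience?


tau_out = tau_motor * N * eta
= 0.66 * 65 * 0.84 = 36.036 Nm
alpha = tau_out / I = 36.036 / 0.6
= 60.06 rad/s^2


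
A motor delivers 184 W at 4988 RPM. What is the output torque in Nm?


omega = 4988 * 2*pi/60 = 522.3421 rad/s
tau = P / omega = 184 / 522.3421
= 0.3523 Nm


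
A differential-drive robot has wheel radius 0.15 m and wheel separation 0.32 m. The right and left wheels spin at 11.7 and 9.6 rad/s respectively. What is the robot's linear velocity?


vR = r*wR = 0.15*11.7 = 1.755 m/s
vL = r*wL = 0.15*9.6 = 1.44 m/s
v = (vR+vL)/2 = 1.5975 m/s
omega = (vR-vL)/L = 0.9844 rad/s
linear velocity = 1.5975 m/s


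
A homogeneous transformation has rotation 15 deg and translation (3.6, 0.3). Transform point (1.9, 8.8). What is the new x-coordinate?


x' = cos(theta)*px - sin(theta)*py + tx
= 0.9659*1.9 - 0.2588*8.8 + 3.6
= 3.1577


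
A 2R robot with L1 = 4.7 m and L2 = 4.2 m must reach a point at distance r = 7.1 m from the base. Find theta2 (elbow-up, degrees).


cos(theta2) = (r^2 - L1^2 - L2^2) / (2*L1*L2)
cos(theta2) = (50.41 - 22.09 - 17.64) / 39.48
cos(theta2) = 0.270517
theta2 = 74.305 degrees


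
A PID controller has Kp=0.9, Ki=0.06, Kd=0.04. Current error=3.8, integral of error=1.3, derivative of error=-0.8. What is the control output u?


u = Kp*e + Ki*int(e) + Kd*de/dt
= 0.9*3.8 + 0.06*1.3 + 0.04*(-0.8)
= 3.42 + 0.078 + -0.032
= 3.466


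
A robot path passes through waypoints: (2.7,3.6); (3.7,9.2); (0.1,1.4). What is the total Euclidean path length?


Segment lengths:
  seg1 = sqrt((1.0)^2 + (5.6)^2) = 5.6886
  seg2 = sqrt((-3.6)^2 + (-7.8)^2) = 8.5907
Total = 14.2793


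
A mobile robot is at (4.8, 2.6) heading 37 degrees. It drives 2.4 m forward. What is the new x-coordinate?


x_new = x0 + d*cos(theta)
= 4.8 + 2.4*cos(37)
= 4.8 + 1.9167
= 6.7167


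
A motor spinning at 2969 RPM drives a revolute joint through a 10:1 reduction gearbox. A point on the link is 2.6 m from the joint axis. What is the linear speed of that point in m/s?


omega_motor = 2969 * 2*pi/60 = 310.913 rad/s
omega_joint = omega_motor / 10 = 31.0913 rad/s
v = omega_joint * r = 31.0913 * 2.6
= 80.8374 m/s


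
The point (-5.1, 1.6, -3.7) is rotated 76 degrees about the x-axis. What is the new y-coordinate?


Rotation about x-axis: y' = y*cos(theta) - z*sin(theta)
= 1.6 * 0.2419 - -3.7 * 0.9703
= 3.9772


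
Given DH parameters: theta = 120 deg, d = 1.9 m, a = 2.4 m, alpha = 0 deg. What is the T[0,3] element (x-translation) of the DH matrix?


T[0,3] = a * cos(theta)
= 2.4 * cos(120 deg)
= 2.4 * -0.5
= -1.2


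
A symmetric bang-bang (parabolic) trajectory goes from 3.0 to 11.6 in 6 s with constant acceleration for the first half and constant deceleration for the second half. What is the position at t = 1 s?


Symmetric rest-to-rest: each phase covers (pf-p0)/2 in time T/2. 0.5*a*(T/2)^2 = (pf-p0)/2 => a = 4*(pf-p0)/T^2
a = 4*(11.6-3.0)/6^2 = 0.9556
t = 1 is in the acceleration phase (t <= T/2).
p = p0 + 0.5*a*t^2 = 3.0 + 0.5*0.9556*1^2
= 3.4778


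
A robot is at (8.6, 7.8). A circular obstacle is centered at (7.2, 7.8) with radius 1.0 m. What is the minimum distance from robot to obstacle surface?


center_dist = sqrt((8.6-7.2)^2 + (7.8-7.8)^2)
= sqrt(1.96 + 0.0)
= 1.4
min_dist = center_dist - radius = 1.4 - 1.0 = 0.4 m


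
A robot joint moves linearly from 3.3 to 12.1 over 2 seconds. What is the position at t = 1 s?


s = t/T = 1/2 = 0.5
p(t) = p0 + (pf-p0)*s
= 3.3 + (12.1 - 3.3) * 0.5
= 7.7


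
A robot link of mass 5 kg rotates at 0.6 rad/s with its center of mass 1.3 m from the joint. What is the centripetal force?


F = m * omega^2 * r
= 5 * 0.6^2 * 1.3
= 5 * 0.36 * 1.3
= 2.34 N


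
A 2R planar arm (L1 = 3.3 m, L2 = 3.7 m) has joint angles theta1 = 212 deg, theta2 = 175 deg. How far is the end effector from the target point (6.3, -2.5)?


End effector via forward kinematics:
x = L1*cos(t1) + L2*cos(t1+t2) = 0.4982
y = L1*sin(t1) + L2*sin(t1+t2) = -0.069
Distance to target:
d = sqrt((6.3 - 0.4982)^2 + (-2.5 - -0.069)^2)
= sqrt(33.6613 + 5.9099)
= 6.2906 m


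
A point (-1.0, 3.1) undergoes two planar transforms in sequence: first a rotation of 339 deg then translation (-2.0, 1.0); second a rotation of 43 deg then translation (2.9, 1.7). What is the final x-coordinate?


After transform 1:
x1 = cos(339)*-1.0 - sin(339)*3.1 + -2.0 = -1.8226
y1 = sin(339)*-1.0 + cos(339)*3.1 + 1.0 = 4.2525
After transform 2:
x2 = cos(43)*-1.8226 - sin(43)*4.2525 + 2.9
= -1.3332


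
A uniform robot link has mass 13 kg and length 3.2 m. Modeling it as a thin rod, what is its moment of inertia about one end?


I = (1/3) * m * L^2
= (1/3) * 13 * 3.2^2
= 0.333333 * 13 * 10.24
= 44.3733 kg*m^2


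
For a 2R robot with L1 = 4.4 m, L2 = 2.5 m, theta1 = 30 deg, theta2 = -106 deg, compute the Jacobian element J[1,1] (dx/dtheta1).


J[1,1] = -L1*sin(t1) - L2*sin(t1+t2)
= -4.4*sin(30) - 2.5*sin(-76)
= 0.2257


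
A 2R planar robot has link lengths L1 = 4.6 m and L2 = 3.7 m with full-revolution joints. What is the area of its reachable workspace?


r_max = L1 + L2 = 8.3 m
r_min = |L1 - L2| = 0.9 m
Area = pi*(r_max^2 - r_min^2)
= pi*(68.89 - 0.81)
= pi * 68.08
= 213.8796 m^2


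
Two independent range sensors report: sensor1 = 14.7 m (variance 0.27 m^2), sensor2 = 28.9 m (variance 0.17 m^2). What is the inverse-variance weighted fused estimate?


w1 = (1/var1) / (1/var1 + 1/var2)
   = 3.7037 / (3.7037 + 5.8824) = 0.3864
w2 = 1 - w1 = 0.6136
fused = w1*s1 + w2*s2 = 5.6795 + 17.7341
= 23.4136 m


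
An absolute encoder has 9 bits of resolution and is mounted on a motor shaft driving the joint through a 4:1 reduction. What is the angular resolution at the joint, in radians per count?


counts = 2^9 = 512
effective counts at joint = 512 * 4 = 2048
resolution = 2*pi / 2048
= 0.0031 rad/count


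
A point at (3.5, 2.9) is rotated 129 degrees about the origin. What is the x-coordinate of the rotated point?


x' = x*cos(theta) - y*sin(theta)
cos(129 deg) = -0.6293, sin(129 deg) = 0.7771
x' = 3.5 * -0.6293 - 2.9 * 0.7771
= -2.2026 - 2.2537
= -4.4563


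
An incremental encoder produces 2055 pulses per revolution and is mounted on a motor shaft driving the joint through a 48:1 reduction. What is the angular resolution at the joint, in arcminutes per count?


counts per rev = 2055
effective counts at joint = 2055 * 48 = 98640
resolution = 360*60 / 98640
= 0.219 arcmin/count


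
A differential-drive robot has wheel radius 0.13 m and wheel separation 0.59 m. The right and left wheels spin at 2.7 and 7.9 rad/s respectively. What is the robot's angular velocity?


vR = r*wR = 0.13*2.7 = 0.351 m/s
vL = r*wL = 0.13*7.9 = 1.027 m/s
v = (vR+vL)/2 = 0.689 m/s
omega = (vR-vL)/L = -1.1458 rad/s
angular velocity = -1.1458 rad/s


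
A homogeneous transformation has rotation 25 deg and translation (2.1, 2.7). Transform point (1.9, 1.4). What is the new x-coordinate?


x' = cos(theta)*px - sin(theta)*py + tx
= 0.9063*1.9 - 0.4226*1.4 + 2.1
= 3.2303


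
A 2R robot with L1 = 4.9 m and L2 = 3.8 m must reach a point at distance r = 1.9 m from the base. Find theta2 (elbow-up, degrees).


cos(theta2) = (r^2 - L1^2 - L2^2) / (2*L1*L2)
cos(theta2) = (3.61 - 24.01 - 14.44) / 37.24
cos(theta2) = -0.935553
theta2 = 159.3177 degrees


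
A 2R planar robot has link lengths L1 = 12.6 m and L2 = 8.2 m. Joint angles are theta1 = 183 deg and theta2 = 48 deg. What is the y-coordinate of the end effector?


Convert angles to radians: theta1 = 3.194, theta2 = 0.8378
y = L1*sin(theta1) + L2*sin(theta1+theta2)
y = -0.6594 + -6.3726
y = -7.032


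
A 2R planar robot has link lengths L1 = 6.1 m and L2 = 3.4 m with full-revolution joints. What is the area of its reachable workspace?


r_max = L1 + L2 = 9.5 m
r_min = |L1 - L2| = 2.7 m
Area = pi*(r_max^2 - r_min^2)
= pi*(90.25 - 7.29)
= pi * 82.96
= 260.6265 m^2


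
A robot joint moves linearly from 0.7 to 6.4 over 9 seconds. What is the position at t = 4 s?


s = t/T = 4/9 = 0.4444
p(t) = p0 + (pf-p0)*s
= 0.7 + (6.4 - 0.7) * 0.4444
= 3.2333


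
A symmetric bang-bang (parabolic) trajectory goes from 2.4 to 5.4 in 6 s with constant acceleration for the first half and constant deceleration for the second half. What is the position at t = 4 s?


Symmetric rest-to-rest: each phase covers (pf-p0)/2 in time T/2. 0.5*a*(T/2)^2 = (pf-p0)/2 => a = 4*(pf-p0)/T^2
a = 4*(5.4-2.4)/6^2 = 0.3333
t = 4 is in the deceleration phase (t > T/2).
p = pf - 0.5*a*(T-t)^2 = 5.4 - 0.5*0.3333*2^2
= 4.7333


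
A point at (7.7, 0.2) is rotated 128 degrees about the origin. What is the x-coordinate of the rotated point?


x' = x*cos(theta) - y*sin(theta)
cos(128 deg) = -0.6157, sin(128 deg) = 0.788
x' = 7.7 * -0.6157 - 0.2 * 0.788
= -4.7406 - 0.1576
= -4.8982


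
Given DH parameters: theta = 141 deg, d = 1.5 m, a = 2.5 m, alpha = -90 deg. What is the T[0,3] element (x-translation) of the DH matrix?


T[0,3] = a * cos(theta)
= 2.5 * cos(141 deg)
= 2.5 * -0.7771
= -1.9429


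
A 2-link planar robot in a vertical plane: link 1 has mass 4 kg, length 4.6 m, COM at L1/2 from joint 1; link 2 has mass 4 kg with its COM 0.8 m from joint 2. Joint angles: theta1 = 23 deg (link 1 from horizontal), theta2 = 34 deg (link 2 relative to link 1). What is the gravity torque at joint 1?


Horizontal distance from joint 1 to link-1 COM:
  x_c1 = (L1/2)*cos(t1) = 2.3 * 0.9205 = 2.1172 m
Horizontal distance from joint 1 to link-2 COM:
  x_c2 = L1*cos(t1) + Lc2*cos(t1+t2)
       = 4.6*0.9205 + 0.8*0.5446 = 4.67 m
tau1 = m1*g*x_c1 + m2*g*x_c2
     = 4*9.81*2.1172 + 4*9.81*4.67
     = 83.0774 + 183.2521
     = 266.3295 Nm


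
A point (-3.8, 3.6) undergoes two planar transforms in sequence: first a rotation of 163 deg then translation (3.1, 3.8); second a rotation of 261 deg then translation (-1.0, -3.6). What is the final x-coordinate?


After transform 1:
x1 = cos(163)*-3.8 - sin(163)*3.6 + 3.1 = 5.6814
y1 = sin(163)*-3.8 + cos(163)*3.6 + 3.8 = -0.7537
After transform 2:
x2 = cos(261)*5.6814 - sin(261)*-0.7537 + -1.0
= -2.6332


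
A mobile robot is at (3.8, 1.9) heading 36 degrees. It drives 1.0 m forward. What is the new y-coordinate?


y_new = y0 + d*sin(theta)
= 1.9 + 1.0*sin(36)
= 1.9 + 0.5878
= 2.4878


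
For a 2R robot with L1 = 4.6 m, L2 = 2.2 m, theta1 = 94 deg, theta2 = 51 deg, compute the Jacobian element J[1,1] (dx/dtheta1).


J[1,1] = -L1*sin(t1) - L2*sin(t1+t2)
= -4.6*sin(94) - 2.2*sin(145)
= -5.8507


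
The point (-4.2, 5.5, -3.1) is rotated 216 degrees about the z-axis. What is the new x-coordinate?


Rotation about z-axis: x' = x*cos(theta) - y*sin(theta)
= -4.2 * -0.809 - 5.5 * -0.5878
= 6.6307


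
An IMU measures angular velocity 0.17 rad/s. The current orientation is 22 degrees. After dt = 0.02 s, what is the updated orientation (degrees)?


delta_theta = w * dt = 0.17 * 0.02 = 0.0034 rad
= 0.1948 deg
theta_new = 22 + 0.1948 = 22.1948 deg


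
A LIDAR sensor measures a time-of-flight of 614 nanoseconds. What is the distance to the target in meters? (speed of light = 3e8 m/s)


tof = 614 ns = 6.14e-07 s
dist = c * tof / 2
= 3e8 * 6.14e-07 / 2
= 92.1 m


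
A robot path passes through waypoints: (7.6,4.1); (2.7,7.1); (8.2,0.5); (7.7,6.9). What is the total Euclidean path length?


Segment lengths:
  seg1 = sqrt((-4.9)^2 + (3.0)^2) = 5.7454
  seg2 = sqrt((5.5)^2 + (-6.6)^2) = 8.5913
  seg3 = sqrt((-0.5)^2 + (6.4)^2) = 6.4195
Total = 20.7562


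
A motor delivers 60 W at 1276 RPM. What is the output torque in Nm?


omega = 1276 * 2*pi/60 = 133.6224 rad/s
tau = P / omega = 60 / 133.6224
= 0.449 Nm


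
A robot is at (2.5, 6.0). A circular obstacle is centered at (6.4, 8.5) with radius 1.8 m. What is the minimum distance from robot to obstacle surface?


center_dist = sqrt((2.5-6.4)^2 + (6.0-8.5)^2)
= sqrt(15.21 + 6.25)
= 4.6325
min_dist = center_dist - radius = 4.6325 - 1.8 = 2.8325 m


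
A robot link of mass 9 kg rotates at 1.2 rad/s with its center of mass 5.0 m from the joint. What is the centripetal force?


F = m * omega^2 * r
= 9 * 1.2^2 * 5.0
= 9 * 1.44 * 5.0
= 64.8 N


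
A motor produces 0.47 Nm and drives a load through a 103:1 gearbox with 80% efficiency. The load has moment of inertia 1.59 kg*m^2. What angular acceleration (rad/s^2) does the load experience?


tau_out = tau_motor * N * eta
= 0.47 * 103 * 0.8 = 38.728 Nm
alpha = tau_out / I = 38.728 / 1.59
= 24.3572 rad/s^2


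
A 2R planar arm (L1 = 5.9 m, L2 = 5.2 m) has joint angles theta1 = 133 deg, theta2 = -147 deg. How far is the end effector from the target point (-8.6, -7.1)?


End effector via forward kinematics:
x = L1*cos(t1) + L2*cos(t1+t2) = 1.0217
y = L1*sin(t1) + L2*sin(t1+t2) = 3.057
Distance to target:
d = sqrt((-8.6 - 1.0217)^2 + (-7.1 - 3.057)^2)
= sqrt(92.578 + 103.1645)
= 13.9908 m


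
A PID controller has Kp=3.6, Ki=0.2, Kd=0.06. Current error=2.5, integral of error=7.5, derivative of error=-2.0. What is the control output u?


u = Kp*e + Ki*int(e) + Kd*de/dt
= 3.6*2.5 + 0.2*7.5 + 0.06*(-2.0)
= 9.0 + 1.5 + -0.12
= 10.38


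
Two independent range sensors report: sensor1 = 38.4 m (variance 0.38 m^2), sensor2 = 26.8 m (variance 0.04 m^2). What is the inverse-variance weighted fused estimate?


w1 = (1/var1) / (1/var1 + 1/var2)
   = 2.6316 / (2.6316 + 25.0) = 0.0952
w2 = 1 - w1 = 0.9048
fused = w1*s1 + w2*s2 = 3.6571 + 24.2476
= 27.9048 m


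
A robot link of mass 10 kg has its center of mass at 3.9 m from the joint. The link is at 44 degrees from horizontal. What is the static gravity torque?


tau = m*g*L*cos(angle)
= 10 * 9.81 * 3.9 * cos(44 deg)
= 10 * 9.81 * 3.9 * 0.7193
= 275.2122 Nm


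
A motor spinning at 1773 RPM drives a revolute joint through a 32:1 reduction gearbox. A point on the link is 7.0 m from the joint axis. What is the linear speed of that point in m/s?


omega_motor = 1773 * 2*pi/60 = 185.6681 rad/s
omega_joint = omega_motor / 32 = 5.8021 rad/s
v = omega_joint * r = 5.8021 * 7.0
= 40.6149 m/s


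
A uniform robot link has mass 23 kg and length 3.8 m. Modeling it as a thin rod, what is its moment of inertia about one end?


I = (1/3) * m * L^2
= (1/3) * 23 * 3.8^2
= 0.333333 * 23 * 14.44
= 110.7067 kg*m^2


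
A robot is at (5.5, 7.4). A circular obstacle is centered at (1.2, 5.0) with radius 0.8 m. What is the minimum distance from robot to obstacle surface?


center_dist = sqrt((5.5-1.2)^2 + (7.4-5.0)^2)
= sqrt(18.49 + 5.76)
= 4.9244
min_dist = center_dist - radius = 4.9244 - 0.8 = 4.1244 m


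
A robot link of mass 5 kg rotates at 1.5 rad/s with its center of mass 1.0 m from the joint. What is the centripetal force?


F = m * omega^2 * r
= 5 * 1.5^2 * 1.0
= 5 * 2.25 * 1.0
= 11.25 N


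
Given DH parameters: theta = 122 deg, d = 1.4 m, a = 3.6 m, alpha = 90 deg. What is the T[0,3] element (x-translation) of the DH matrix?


T[0,3] = a * cos(theta)
= 3.6 * cos(122 deg)
= 3.6 * -0.5299
= -1.9077


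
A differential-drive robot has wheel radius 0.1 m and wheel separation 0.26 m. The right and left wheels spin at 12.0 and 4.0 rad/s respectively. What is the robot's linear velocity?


vR = r*wR = 0.1*12.0 = 1.2 m/s
vL = r*wL = 0.1*4.0 = 0.4 m/s
v = (vR+vL)/2 = 0.8 m/s
omega = (vR-vL)/L = 3.0769 rad/s
linear velocity = 0.8 m/s


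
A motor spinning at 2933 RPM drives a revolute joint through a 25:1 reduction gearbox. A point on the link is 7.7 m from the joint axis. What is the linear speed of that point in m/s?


omega_motor = 2933 * 2*pi/60 = 307.143 rad/s
omega_joint = omega_motor / 25 = 12.2857 rad/s
v = omega_joint * r = 12.2857 * 7.7
= 94.6001 m/s


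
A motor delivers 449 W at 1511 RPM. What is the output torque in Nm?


omega = 1511 * 2*pi/60 = 158.2315 rad/s
tau = P / omega = 449 / 158.2315
= 2.8376 Nm


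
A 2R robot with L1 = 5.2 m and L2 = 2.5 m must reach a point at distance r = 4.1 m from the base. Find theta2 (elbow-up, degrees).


cos(theta2) = (r^2 - L1^2 - L2^2) / (2*L1*L2)
cos(theta2) = (16.81 - 27.04 - 6.25) / 26.0
cos(theta2) = -0.633846
theta2 = 129.3345 degrees


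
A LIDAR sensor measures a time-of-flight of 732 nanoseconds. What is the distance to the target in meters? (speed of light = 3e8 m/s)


tof = 732 ns = 7.32e-07 s
dist = c * tof / 2
= 3e8 * 7.32e-07 / 2
= 109.8 m


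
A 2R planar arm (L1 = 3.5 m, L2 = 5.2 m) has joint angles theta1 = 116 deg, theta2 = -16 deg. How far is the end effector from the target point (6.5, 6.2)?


End effector via forward kinematics:
x = L1*cos(t1) + L2*cos(t1+t2) = -2.4373
y = L1*sin(t1) + L2*sin(t1+t2) = 8.2668
Distance to target:
d = sqrt((6.5 - -2.4373)^2 + (6.2 - 8.2668)^2)
= sqrt(79.8748 + 4.2716)
= 9.1731 m


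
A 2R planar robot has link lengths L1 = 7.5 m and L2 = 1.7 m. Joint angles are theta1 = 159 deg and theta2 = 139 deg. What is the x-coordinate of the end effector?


Convert angles to radians: theta1 = 2.7751, theta2 = 2.426
x = L1*cos(theta1) + L2*cos(theta1+theta2)
x = -7.0019 + 0.7981
x = -6.2038


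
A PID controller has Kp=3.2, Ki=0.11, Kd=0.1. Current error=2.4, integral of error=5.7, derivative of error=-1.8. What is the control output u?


u = Kp*e + Ki*int(e) + Kd*de/dt
= 3.2*2.4 + 0.11*5.7 + 0.1*(-1.8)
= 7.68 + 0.627 + -0.18
= 8.127


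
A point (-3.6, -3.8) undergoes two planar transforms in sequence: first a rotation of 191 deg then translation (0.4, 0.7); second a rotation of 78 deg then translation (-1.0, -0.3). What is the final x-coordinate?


After transform 1:
x1 = cos(191)*-3.6 - sin(191)*-3.8 + 0.4 = 3.2088
y1 = sin(191)*-3.6 + cos(191)*-3.8 + 0.7 = 5.1171
After transform 2:
x2 = cos(78)*3.2088 - sin(78)*5.1171 + -1.0
= -5.3381


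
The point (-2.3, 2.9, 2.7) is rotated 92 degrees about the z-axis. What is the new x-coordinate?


Rotation about z-axis: x' = x*cos(theta) - y*sin(theta)
= -2.3 * -0.0349 - 2.9 * 0.9994
= -2.818


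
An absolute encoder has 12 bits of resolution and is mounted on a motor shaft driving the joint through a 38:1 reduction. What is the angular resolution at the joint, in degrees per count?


counts = 2^12 = 4096
effective counts at joint = 4096 * 38 = 155648
resolution = 360 / 155648
= 0.0023 deg/count


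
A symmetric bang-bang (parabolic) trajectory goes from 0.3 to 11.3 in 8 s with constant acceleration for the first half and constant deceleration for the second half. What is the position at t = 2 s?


Symmetric rest-to-rest: each phase covers (pf-p0)/2 in time T/2. 0.5*a*(T/2)^2 = (pf-p0)/2 => a = 4*(pf-p0)/T^2
a = 4*(11.3-0.3)/8^2 = 0.6875
t = 2 is in the acceleration phase (t <= T/2).
p = p0 + 0.5*a*t^2 = 0.3 + 0.5*0.6875*2^2
= 1.675


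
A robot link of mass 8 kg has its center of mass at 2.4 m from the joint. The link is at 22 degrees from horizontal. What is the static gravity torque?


tau = m*g*L*cos(angle)
= 8 * 9.81 * 2.4 * cos(22 deg)
= 8 * 9.81 * 2.4 * 0.9272
= 174.6369 Nm


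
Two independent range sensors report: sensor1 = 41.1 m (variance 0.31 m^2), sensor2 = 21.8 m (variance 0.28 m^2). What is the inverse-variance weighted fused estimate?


w1 = (1/var1) / (1/var1 + 1/var2)
   = 3.2258 / (3.2258 + 3.5714) = 0.4746
w2 = 1 - w1 = 0.5254
fused = w1*s1 + w2*s2 = 19.5051 + 11.4542
= 30.9593 m


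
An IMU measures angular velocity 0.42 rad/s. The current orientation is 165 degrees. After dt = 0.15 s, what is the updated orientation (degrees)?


delta_theta = w * dt = 0.42 * 0.15 = 0.063 rad
= 3.6096 deg
theta_new = 165 + 3.6096 = 168.6096 deg


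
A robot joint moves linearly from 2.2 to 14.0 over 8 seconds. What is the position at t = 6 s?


s = t/T = 6/8 = 0.75
p(t) = p0 + (pf-p0)*s
= 2.2 + (14.0 - 2.2) * 0.75
= 11.05


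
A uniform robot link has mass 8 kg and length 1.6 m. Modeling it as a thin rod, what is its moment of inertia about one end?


I = (1/3) * m * L^2
= (1/3) * 8 * 1.6^2
= 0.333333 * 8 * 2.56
= 6.8267 kg*m^2


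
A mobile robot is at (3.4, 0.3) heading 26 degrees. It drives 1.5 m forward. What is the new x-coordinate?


x_new = x0 + d*cos(theta)
= 3.4 + 1.5*cos(26)
= 3.4 + 1.3482
= 4.7482


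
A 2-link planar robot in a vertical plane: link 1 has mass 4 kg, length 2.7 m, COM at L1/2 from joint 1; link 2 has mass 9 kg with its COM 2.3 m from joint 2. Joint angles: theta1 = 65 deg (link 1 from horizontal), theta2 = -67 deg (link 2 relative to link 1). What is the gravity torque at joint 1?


Horizontal distance from joint 1 to link-1 COM:
  x_c1 = (L1/2)*cos(t1) = 1.35 * 0.4226 = 0.5705 m
Horizontal distance from joint 1 to link-2 COM:
  x_c2 = L1*cos(t1) + Lc2*cos(t1+t2)
       = 2.7*0.4226 + 2.3*0.9994 = 3.4397 m
tau1 = m1*g*x_c1 + m2*g*x_c2
     = 4*9.81*0.5705 + 9*9.81*3.4397
     = 22.3878 + 303.6883
     = 326.0761 Nm


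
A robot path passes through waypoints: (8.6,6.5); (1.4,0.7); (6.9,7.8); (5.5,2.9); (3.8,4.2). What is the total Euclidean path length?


Segment lengths:
  seg1 = sqrt((-7.2)^2 + (-5.8)^2) = 9.2455
  seg2 = sqrt((5.5)^2 + (7.1)^2) = 8.9811
  seg3 = sqrt((-1.4)^2 + (-4.9)^2) = 5.0961
  seg4 = sqrt((-1.7)^2 + (1.3)^2) = 2.1401
Total = 25.4628


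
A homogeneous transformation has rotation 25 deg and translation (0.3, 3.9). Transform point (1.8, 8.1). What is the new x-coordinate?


x' = cos(theta)*px - sin(theta)*py + tx
= 0.9063*1.8 - 0.4226*8.1 + 0.3
= -1.4919


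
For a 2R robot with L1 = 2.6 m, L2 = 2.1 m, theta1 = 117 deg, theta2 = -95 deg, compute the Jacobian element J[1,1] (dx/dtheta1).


J[1,1] = -L1*sin(t1) - L2*sin(t1+t2)
= -2.6*sin(117) - 2.1*sin(22)
= -3.1033


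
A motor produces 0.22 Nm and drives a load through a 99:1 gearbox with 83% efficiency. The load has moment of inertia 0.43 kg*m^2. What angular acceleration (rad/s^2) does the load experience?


tau_out = tau_motor * N * eta
= 0.22 * 99 * 0.83 = 18.0774 Nm
alpha = tau_out / I = 18.0774 / 0.43
= 42.0405 rad/s^2


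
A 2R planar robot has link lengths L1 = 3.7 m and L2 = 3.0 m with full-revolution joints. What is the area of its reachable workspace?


r_max = L1 + L2 = 6.7 m
r_min = |L1 - L2| = 0.7 m
Area = pi*(r_max^2 - r_min^2)
= pi*(44.89 - 0.49)
= pi * 44.4
= 139.4867 m^2


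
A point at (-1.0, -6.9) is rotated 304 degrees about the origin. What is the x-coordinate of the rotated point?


x' = x*cos(theta) - y*sin(theta)
cos(304 deg) = 0.5592, sin(304 deg) = -0.829
x' = -1.0 * 0.5592 - -6.9 * -0.829
= -0.5592 - 5.7204
= -6.2796


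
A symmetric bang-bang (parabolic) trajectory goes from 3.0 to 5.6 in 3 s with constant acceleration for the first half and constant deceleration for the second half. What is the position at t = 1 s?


Symmetric rest-to-rest: each phase covers (pf-p0)/2 in time T/2. 0.5*a*(T/2)^2 = (pf-p0)/2 => a = 4*(pf-p0)/T^2
a = 4*(5.6-3.0)/3^2 = 1.1556
t = 1 is in the acceleration phase (t <= T/2).
p = p0 + 0.5*a*t^2 = 3.0 + 0.5*1.1556*1^2
= 3.5778


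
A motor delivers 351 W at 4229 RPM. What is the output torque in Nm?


omega = 4229 * 2*pi/60 = 442.8598 rad/s
tau = P / omega = 351 / 442.8598
= 0.7926 Nm


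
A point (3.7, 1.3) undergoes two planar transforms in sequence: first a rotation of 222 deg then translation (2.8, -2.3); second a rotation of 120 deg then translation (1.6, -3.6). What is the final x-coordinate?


After transform 1:
x1 = cos(222)*3.7 - sin(222)*1.3 + 2.8 = 0.9202
y1 = sin(222)*3.7 + cos(222)*1.3 + -2.3 = -5.7419
After transform 2:
x2 = cos(120)*0.9202 - sin(120)*-5.7419 + 1.6
= 6.1125
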